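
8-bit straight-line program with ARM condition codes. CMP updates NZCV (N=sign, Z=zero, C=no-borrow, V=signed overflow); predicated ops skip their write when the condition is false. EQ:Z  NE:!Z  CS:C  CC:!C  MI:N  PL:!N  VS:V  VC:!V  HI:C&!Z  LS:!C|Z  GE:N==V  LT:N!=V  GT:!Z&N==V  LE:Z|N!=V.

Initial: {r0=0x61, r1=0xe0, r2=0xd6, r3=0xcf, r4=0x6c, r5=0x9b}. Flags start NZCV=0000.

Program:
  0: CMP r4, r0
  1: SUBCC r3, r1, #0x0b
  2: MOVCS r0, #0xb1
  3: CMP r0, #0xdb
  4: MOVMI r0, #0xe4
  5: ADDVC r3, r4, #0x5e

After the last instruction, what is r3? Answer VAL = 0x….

VAL = 0xca

0: ✓ CMP  NZCV=0010
1: · SUBCC
2: ✓ MOVCS  r0←0xb1
3: ✓ CMP  NZCV=1000
4: ✓ MOVMI  r0←0xe4
5: ✓ ADDVC  r3←0xca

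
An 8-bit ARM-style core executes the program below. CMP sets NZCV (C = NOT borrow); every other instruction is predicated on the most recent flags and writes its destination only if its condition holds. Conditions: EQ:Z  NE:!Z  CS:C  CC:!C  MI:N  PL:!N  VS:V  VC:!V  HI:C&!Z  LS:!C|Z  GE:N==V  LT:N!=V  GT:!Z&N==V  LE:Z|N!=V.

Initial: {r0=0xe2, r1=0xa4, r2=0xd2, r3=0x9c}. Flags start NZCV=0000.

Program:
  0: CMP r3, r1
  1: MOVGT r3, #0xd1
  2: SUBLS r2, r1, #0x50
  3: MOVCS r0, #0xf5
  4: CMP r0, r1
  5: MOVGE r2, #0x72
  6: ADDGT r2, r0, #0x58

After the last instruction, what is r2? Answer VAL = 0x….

VAL = 0x3a

[0] flags=1000 → (cmp)
[1] flags=1000 GT?F → skip
[2] flags=1000 LS?T → r2=0x54
[3] flags=1000 CS?F → skip
[4] flags=0010 → (cmp)
[5] flags=0010 GE?T → r2=0x72
[6] flags=0010 GT?T → r2=0x3a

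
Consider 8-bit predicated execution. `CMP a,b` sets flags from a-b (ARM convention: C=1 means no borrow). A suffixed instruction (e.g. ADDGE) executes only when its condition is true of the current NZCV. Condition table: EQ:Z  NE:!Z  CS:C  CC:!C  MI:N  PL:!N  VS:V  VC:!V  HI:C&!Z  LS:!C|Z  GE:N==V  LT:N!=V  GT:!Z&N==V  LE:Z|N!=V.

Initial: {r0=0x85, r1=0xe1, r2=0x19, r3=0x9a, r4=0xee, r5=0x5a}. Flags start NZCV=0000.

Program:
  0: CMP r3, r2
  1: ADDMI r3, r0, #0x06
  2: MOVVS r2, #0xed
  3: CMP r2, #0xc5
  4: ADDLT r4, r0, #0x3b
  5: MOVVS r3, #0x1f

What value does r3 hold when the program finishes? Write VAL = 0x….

0: ✓ CMP  NZCV=1010
1: ✓ ADDMI  r3←0x8b
2: · MOVVS
3: ✓ CMP  NZCV=0000
4: · ADDLT
5: · MOVVS

VAL = 0x8b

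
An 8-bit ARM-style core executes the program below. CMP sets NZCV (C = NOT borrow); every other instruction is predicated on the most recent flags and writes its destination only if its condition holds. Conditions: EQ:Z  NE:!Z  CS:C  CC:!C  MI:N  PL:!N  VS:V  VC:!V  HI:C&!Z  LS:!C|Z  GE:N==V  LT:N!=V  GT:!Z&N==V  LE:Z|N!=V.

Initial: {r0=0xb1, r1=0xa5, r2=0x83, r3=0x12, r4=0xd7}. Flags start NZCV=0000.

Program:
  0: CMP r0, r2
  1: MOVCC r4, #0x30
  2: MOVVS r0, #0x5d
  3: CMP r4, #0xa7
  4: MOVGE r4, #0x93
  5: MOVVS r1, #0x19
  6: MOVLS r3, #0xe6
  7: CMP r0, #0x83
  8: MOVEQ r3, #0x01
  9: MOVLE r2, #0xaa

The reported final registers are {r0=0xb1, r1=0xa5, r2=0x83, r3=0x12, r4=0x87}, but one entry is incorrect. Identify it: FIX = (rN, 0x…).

[0] flags=0010 → (cmp)
[1] flags=0010 CC?F → skip
[2] flags=0010 VS?F → skip
[3] flags=0010 → (cmp)
[4] flags=0010 GE?T → r4=0x93
[5] flags=0010 VS?F → skip
[6] flags=0010 LS?F → skip
[7] flags=0010 → (cmp)
[8] flags=0010 EQ?F → skip
[9] flags=0010 LE?F → skip

FIX = (r4, 0x93)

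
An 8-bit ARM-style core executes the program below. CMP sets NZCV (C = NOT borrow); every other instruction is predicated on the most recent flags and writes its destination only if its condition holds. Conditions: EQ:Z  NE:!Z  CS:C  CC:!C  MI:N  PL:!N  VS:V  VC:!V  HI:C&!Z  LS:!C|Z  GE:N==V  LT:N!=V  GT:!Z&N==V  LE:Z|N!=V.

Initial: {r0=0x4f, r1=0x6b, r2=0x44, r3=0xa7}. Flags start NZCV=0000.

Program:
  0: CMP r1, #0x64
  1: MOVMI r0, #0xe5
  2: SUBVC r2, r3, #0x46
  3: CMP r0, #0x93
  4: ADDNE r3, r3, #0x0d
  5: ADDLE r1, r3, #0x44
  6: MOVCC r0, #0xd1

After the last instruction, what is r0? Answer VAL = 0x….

VAL = 0xd1

0: ✓ CMP  NZCV=0010
1: · MOVMI
2: ✓ SUBVC  r2←0x61
3: ✓ CMP  NZCV=1001
4: ✓ ADDNE  r3←0xb4
5: · ADDLE
6: ✓ MOVCC  r0←0xd1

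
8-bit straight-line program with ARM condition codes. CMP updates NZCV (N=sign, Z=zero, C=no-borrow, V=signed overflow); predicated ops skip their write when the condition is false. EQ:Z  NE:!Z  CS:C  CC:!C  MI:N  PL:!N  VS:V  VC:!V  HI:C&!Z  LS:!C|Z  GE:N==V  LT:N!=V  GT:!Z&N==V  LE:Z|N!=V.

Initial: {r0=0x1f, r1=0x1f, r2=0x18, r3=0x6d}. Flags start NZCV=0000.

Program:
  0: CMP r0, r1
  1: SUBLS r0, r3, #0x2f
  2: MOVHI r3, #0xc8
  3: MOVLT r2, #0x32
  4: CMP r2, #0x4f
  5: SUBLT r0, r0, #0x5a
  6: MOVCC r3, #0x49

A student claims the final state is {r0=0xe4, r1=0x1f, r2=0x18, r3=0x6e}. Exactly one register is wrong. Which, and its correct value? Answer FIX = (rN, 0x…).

FIX = (r3, 0x49)

0: ✓ CMP  NZCV=0110
1: ✓ SUBLS  r0←0x3e
2: · MOVHI
3: · MOVLT
4: ✓ CMP  NZCV=1000
5: ✓ SUBLT  r0←0xe4
6: ✓ MOVCC  r3←0x49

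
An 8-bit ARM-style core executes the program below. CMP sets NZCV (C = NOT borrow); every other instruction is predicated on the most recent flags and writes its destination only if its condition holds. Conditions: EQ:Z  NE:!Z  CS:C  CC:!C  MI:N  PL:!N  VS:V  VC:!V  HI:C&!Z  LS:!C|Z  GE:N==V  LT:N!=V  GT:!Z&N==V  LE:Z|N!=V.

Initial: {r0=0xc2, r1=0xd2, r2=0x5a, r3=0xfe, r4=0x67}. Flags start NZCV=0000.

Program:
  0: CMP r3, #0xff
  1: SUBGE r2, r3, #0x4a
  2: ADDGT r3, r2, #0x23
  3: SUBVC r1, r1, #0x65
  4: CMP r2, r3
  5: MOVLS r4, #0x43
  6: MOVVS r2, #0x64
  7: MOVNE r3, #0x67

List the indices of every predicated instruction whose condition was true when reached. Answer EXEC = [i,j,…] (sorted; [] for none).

EXEC = [3,5,7]

0: ✓ CMP  NZCV=1000
1: · SUBGE
2: · ADDGT
3: ✓ SUBVC  r1←0x6d
4: ✓ CMP  NZCV=0000
5: ✓ MOVLS  r4←0x43
6: · MOVVS
7: ✓ MOVNE  r3←0x67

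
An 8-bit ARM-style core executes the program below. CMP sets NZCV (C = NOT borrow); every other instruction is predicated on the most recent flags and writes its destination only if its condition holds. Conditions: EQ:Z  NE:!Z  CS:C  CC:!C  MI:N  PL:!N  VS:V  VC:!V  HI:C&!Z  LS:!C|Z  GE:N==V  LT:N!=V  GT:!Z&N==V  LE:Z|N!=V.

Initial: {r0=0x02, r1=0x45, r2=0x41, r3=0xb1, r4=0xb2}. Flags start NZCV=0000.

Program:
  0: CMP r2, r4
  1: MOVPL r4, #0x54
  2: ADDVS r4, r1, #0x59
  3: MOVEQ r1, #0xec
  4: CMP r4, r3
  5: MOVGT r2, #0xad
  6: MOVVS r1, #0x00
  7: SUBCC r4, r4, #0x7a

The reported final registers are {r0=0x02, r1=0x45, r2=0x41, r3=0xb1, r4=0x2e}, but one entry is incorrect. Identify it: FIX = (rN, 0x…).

FIX = (r4, 0x24)

0: ✓ CMP  NZCV=1001
1: · MOVPL
2: ✓ ADDVS  r4←0x9e
3: · MOVEQ
4: ✓ CMP  NZCV=1000
5: · MOVGT
6: · MOVVS
7: ✓ SUBCC  r4←0x24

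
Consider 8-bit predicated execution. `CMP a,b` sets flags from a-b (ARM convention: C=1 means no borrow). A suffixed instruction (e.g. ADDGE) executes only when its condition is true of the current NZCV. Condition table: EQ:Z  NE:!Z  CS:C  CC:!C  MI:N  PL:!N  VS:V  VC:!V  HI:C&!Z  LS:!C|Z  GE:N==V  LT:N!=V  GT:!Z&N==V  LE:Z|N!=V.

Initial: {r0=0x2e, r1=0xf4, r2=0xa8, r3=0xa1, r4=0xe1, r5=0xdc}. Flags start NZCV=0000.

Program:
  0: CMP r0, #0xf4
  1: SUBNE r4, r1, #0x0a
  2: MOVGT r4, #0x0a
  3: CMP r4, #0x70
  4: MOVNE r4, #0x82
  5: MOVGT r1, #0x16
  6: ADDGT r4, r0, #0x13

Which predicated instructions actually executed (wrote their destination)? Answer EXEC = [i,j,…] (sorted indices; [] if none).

EXEC = [1,2,4]

[0] flags=0000 → (cmp)
[1] flags=0000 NE?T → r4=0xea
[2] flags=0000 GT?T → r4=0x0a
[3] flags=1000 → (cmp)
[4] flags=1000 NE?T → r4=0x82
[5] flags=1000 GT?F → skip
[6] flags=1000 GT?F → skip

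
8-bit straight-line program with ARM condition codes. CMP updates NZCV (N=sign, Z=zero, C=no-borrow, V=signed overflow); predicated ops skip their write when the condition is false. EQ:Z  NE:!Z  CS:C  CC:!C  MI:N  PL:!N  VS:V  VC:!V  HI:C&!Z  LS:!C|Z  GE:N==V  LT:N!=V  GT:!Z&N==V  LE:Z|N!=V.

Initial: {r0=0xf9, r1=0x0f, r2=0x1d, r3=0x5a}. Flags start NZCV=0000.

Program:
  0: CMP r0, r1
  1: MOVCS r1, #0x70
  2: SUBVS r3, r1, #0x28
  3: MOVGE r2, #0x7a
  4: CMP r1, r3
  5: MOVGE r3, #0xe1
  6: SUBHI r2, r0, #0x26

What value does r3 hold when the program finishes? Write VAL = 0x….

VAL = 0xe1

[0] flags=1010 → (cmp)
[1] flags=1010 CS?T → r1=0x70
[2] flags=1010 VS?F → skip
[3] flags=1010 GE?F → skip
[4] flags=0010 → (cmp)
[5] flags=0010 GE?T → r3=0xe1
[6] flags=0010 HI?T → r2=0xd3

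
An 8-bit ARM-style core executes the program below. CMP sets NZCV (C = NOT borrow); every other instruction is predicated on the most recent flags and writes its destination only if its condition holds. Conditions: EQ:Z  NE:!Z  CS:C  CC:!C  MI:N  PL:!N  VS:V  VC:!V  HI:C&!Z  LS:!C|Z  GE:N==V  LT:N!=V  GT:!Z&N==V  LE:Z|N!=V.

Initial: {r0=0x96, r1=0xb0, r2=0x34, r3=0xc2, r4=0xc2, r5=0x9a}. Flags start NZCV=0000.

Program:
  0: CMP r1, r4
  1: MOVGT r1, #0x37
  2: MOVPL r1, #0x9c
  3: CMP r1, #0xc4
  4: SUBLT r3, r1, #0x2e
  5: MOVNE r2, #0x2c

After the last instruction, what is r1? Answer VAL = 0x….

0: ✓ CMP  NZCV=1000
1: · MOVGT
2: · MOVPL
3: ✓ CMP  NZCV=1000
4: ✓ SUBLT  r3←0x82
5: ✓ MOVNE  r2←0x2c

VAL = 0xb0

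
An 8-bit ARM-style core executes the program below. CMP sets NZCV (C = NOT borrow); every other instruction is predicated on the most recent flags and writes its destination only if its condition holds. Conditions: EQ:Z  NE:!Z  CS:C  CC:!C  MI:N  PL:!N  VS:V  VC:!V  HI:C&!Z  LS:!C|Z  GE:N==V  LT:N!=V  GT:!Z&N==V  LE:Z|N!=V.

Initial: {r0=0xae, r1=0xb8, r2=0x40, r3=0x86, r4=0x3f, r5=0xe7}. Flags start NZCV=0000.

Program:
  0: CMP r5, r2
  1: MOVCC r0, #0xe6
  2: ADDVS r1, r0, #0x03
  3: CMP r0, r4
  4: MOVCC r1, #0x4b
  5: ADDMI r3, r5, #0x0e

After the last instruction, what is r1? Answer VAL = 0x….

[0] flags=1010 → (cmp)
[1] flags=1010 CC?F → skip
[2] flags=1010 VS?F → skip
[3] flags=0011 → (cmp)
[4] flags=0011 CC?F → skip
[5] flags=0011 MI?F → skip

VAL = 0xb8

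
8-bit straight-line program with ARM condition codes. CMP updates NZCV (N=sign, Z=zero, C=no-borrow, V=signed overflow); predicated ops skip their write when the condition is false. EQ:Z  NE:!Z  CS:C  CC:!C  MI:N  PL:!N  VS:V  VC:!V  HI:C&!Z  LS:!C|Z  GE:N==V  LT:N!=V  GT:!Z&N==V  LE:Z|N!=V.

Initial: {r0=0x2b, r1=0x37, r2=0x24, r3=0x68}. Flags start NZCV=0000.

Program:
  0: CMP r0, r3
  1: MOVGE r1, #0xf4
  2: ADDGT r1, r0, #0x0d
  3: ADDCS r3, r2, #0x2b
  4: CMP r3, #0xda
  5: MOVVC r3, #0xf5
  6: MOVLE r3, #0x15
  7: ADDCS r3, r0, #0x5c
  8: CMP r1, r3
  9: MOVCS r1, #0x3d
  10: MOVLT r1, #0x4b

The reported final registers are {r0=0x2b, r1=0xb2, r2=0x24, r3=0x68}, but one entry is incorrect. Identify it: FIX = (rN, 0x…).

0: ✓ CMP  NZCV=1000
1: · MOVGE
2: · ADDGT
3: · ADDCS
4: ✓ CMP  NZCV=1001
5: · MOVVC
6: · MOVLE
7: · ADDCS
8: ✓ CMP  NZCV=1000
9: · MOVCS
10: ✓ MOVLT  r1←0x4b

FIX = (r1, 0x4b)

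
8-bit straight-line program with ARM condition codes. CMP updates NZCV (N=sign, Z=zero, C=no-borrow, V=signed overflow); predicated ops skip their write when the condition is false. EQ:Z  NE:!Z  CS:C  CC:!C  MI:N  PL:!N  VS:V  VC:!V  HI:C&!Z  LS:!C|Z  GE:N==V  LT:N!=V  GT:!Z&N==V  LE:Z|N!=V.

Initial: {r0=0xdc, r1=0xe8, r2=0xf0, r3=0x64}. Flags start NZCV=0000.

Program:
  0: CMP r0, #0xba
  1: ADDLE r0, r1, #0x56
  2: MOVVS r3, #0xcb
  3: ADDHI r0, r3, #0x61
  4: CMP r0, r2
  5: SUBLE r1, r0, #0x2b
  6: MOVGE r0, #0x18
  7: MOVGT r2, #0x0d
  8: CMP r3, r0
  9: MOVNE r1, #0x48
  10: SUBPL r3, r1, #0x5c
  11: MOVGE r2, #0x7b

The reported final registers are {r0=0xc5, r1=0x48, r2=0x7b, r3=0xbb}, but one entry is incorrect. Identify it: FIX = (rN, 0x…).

FIX = (r3, 0x64)

0: ✓ CMP  NZCV=0010
1: · ADDLE
2: · MOVVS
3: ✓ ADDHI  r0←0xc5
4: ✓ CMP  NZCV=1000
5: ✓ SUBLE  r1←0x9a
6: · MOVGE
7: · MOVGT
8: ✓ CMP  NZCV=1001
9: ✓ MOVNE  r1←0x48
10: · SUBPL
11: ✓ MOVGE  r2←0x7b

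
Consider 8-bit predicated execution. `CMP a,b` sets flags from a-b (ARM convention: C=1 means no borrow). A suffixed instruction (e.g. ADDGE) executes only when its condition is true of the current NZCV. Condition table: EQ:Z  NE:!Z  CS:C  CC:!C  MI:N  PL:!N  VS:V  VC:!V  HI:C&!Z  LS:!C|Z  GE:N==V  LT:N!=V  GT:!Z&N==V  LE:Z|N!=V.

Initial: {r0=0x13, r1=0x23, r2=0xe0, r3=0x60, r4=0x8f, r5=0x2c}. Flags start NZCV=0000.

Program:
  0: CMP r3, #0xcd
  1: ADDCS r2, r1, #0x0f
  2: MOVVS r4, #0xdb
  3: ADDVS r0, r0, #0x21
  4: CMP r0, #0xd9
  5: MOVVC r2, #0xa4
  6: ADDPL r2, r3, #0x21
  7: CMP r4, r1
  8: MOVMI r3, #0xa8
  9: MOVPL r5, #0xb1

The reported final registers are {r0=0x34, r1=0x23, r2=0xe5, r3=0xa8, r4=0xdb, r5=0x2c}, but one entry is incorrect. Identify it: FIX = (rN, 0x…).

FIX = (r2, 0x81)

[0] flags=1001 → (cmp)
[1] flags=1001 CS?F → skip
[2] flags=1001 VS?T → r4=0xdb
[3] flags=1001 VS?T → r0=0x34
[4] flags=0000 → (cmp)
[5] flags=0000 VC?T → r2=0xa4
[6] flags=0000 PL?T → r2=0x81
[7] flags=1010 → (cmp)
[8] flags=1010 MI?T → r3=0xa8
[9] flags=1010 PL?F → skip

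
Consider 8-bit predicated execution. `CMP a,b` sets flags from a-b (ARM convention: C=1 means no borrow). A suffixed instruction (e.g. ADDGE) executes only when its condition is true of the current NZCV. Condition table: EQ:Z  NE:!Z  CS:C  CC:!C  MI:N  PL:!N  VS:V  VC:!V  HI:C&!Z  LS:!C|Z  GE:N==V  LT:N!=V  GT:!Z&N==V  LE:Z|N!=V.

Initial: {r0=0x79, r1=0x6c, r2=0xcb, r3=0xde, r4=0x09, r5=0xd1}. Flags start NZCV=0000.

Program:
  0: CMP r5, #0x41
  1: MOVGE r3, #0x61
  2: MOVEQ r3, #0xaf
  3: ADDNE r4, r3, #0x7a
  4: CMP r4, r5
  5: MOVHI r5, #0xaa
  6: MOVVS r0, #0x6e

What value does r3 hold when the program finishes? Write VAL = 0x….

[0] flags=1010 → (cmp)
[1] flags=1010 GE?F → skip
[2] flags=1010 EQ?F → skip
[3] flags=1010 NE?T → r4=0x58
[4] flags=1001 → (cmp)
[5] flags=1001 HI?F → skip
[6] flags=1001 VS?T → r0=0x6e

VAL = 0xde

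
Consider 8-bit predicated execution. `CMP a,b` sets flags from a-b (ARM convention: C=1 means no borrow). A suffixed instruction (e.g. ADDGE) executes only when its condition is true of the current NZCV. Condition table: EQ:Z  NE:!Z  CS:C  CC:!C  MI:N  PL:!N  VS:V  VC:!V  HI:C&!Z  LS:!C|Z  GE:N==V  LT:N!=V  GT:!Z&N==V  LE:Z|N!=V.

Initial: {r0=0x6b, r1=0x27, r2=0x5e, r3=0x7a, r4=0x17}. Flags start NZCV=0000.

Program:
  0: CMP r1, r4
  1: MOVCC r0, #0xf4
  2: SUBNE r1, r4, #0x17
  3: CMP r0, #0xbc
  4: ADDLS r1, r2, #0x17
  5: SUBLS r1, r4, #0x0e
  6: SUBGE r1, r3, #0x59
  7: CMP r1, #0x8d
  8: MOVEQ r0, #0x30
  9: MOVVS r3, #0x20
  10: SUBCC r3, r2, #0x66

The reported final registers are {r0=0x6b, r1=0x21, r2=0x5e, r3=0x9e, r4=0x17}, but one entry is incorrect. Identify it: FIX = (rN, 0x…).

FIX = (r3, 0xf8)

[0] flags=0010 → (cmp)
[1] flags=0010 CC?F → skip
[2] flags=0010 NE?T → r1=0x00
[3] flags=1001 → (cmp)
[4] flags=1001 LS?T → r1=0x75
[5] flags=1001 LS?T → r1=0x09
[6] flags=1001 GE?T → r1=0x21
[7] flags=1001 → (cmp)
[8] flags=1001 EQ?F → skip
[9] flags=1001 VS?T → r3=0x20
[10] flags=1001 CC?T → r3=0xf8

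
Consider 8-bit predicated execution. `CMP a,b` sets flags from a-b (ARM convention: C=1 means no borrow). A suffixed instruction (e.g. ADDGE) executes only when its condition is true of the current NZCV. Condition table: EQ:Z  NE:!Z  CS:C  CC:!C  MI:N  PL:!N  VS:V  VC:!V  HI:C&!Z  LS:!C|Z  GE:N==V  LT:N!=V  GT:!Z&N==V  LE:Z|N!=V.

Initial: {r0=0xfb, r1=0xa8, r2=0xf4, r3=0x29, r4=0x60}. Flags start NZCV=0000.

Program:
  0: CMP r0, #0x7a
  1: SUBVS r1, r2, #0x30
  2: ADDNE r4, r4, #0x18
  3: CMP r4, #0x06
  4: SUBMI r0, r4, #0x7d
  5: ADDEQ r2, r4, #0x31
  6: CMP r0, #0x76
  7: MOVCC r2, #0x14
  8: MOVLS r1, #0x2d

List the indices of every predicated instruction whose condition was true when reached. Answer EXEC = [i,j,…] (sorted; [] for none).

0: ✓ CMP  NZCV=1010
1: · SUBVS
2: ✓ ADDNE  r4←0x78
3: ✓ CMP  NZCV=0010
4: · SUBMI
5: · ADDEQ
6: ✓ CMP  NZCV=1010
7: · MOVCC
8: · MOVLS

EXEC = [2]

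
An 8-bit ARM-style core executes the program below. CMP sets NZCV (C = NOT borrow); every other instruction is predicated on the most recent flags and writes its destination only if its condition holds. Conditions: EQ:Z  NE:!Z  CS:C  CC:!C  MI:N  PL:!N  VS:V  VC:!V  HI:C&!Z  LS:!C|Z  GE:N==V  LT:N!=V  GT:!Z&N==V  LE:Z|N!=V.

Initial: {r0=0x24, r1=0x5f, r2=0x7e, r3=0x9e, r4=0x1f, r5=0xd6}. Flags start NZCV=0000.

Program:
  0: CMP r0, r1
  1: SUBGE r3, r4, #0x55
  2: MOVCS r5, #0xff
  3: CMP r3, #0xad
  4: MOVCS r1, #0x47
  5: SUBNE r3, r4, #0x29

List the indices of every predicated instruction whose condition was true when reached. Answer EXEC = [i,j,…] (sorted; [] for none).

[0] flags=1000 → (cmp)
[1] flags=1000 GE?F → skip
[2] flags=1000 CS?F → skip
[3] flags=1000 → (cmp)
[4] flags=1000 CS?F → skip
[5] flags=1000 NE?T → r3=0xf6

EXEC = [5]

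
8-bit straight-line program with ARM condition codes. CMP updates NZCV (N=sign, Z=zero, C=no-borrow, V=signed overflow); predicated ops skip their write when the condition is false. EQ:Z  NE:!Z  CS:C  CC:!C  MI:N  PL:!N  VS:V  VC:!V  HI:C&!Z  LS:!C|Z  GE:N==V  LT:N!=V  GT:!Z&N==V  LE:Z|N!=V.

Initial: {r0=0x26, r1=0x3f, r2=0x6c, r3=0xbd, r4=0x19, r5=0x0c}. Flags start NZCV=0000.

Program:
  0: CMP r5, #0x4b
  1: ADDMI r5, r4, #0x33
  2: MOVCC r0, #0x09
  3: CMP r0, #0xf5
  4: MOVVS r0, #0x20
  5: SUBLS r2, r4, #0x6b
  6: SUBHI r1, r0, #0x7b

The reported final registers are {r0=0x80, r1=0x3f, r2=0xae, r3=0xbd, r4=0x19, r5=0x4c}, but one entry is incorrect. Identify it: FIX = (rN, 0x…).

FIX = (r0, 0x09)

[0] flags=1000 → (cmp)
[1] flags=1000 MI?T → r5=0x4c
[2] flags=1000 CC?T → r0=0x09
[3] flags=0000 → (cmp)
[4] flags=0000 VS?F → skip
[5] flags=0000 LS?T → r2=0xae
[6] flags=0000 HI?F → skip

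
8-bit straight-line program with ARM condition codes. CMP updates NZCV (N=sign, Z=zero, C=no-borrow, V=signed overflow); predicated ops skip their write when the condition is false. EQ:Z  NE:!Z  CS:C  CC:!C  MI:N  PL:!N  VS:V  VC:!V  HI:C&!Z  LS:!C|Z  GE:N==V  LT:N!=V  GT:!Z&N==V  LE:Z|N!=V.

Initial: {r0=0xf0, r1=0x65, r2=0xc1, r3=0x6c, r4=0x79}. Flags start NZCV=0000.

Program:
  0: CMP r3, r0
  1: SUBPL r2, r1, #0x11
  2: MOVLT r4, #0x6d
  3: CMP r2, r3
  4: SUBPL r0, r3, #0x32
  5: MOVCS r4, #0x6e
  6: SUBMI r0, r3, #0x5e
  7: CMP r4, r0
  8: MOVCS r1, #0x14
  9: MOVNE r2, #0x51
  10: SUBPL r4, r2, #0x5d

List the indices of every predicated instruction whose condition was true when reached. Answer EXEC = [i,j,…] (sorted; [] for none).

EXEC = [1,6,8,9,10]

0: ✓ CMP  NZCV=0000
1: ✓ SUBPL  r2←0x54
2: · MOVLT
3: ✓ CMP  NZCV=1000
4: · SUBPL
5: · MOVCS
6: ✓ SUBMI  r0←0x0e
7: ✓ CMP  NZCV=0010
8: ✓ MOVCS  r1←0x14
9: ✓ MOVNE  r2←0x51
10: ✓ SUBPL  r4←0xf4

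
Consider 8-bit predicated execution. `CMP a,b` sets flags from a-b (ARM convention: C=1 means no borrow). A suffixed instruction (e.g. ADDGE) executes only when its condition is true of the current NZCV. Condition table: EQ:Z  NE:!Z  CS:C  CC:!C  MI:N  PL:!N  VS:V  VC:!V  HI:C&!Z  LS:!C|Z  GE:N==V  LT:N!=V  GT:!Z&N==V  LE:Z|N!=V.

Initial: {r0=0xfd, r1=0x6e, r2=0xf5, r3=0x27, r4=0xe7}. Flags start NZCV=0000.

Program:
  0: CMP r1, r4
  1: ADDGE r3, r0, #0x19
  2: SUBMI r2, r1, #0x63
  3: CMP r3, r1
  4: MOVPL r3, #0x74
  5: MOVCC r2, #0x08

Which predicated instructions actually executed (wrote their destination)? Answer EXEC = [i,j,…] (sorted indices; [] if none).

[0] flags=1001 → (cmp)
[1] flags=1001 GE?T → r3=0x16
[2] flags=1001 MI?T → r2=0x0b
[3] flags=1000 → (cmp)
[4] flags=1000 PL?F → skip
[5] flags=1000 CC?T → r2=0x08

EXEC = [1,2,5]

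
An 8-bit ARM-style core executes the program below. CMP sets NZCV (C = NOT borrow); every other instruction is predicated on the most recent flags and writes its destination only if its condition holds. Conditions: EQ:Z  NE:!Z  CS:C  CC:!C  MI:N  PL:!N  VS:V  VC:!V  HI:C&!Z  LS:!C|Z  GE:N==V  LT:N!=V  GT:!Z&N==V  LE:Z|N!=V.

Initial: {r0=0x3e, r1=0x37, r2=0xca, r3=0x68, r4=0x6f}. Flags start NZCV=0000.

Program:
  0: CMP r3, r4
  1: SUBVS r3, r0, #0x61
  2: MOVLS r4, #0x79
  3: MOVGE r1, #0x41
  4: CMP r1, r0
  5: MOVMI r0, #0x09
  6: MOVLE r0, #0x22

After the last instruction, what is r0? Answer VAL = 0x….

0: ✓ CMP  NZCV=1000
1: · SUBVS
2: ✓ MOVLS  r4←0x79
3: · MOVGE
4: ✓ CMP  NZCV=1000
5: ✓ MOVMI  r0←0x09
6: ✓ MOVLE  r0←0x22

VAL = 0x22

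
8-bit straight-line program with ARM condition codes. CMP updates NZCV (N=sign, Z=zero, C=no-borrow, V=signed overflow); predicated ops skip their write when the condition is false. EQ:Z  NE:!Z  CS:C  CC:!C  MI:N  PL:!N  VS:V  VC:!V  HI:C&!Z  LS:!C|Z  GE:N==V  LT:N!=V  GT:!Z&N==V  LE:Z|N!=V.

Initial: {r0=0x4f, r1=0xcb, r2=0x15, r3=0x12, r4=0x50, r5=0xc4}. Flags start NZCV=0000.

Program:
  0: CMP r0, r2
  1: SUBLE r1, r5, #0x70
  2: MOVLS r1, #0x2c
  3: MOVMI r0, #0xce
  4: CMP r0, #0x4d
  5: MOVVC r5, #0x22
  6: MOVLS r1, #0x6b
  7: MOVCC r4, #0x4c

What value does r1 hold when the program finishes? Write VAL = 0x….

VAL = 0xcb

[0] flags=0010 → (cmp)
[1] flags=0010 LE?F → skip
[2] flags=0010 LS?F → skip
[3] flags=0010 MI?F → skip
[4] flags=0010 → (cmp)
[5] flags=0010 VC?T → r5=0x22
[6] flags=0010 LS?F → skip
[7] flags=0010 CC?F → skip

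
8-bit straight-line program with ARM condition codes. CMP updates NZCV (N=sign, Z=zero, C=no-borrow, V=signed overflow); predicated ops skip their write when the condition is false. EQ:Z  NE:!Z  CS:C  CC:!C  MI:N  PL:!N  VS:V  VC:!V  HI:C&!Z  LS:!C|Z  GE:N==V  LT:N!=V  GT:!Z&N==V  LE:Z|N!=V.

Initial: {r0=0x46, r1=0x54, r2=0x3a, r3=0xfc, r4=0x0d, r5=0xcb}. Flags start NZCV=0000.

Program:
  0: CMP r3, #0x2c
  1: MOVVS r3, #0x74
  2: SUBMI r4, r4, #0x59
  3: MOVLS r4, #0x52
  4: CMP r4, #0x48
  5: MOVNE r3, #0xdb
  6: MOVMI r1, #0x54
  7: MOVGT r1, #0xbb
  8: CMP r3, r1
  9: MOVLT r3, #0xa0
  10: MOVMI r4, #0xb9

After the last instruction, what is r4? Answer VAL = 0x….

[0] flags=1010 → (cmp)
[1] flags=1010 VS?F → skip
[2] flags=1010 MI?T → r4=0xb4
[3] flags=1010 LS?F → skip
[4] flags=0011 → (cmp)
[5] flags=0011 NE?T → r3=0xdb
[6] flags=0011 MI?F → skip
[7] flags=0011 GT?F → skip
[8] flags=1010 → (cmp)
[9] flags=1010 LT?T → r3=0xa0
[10] flags=1010 MI?T → r4=0xb9

VAL = 0xb9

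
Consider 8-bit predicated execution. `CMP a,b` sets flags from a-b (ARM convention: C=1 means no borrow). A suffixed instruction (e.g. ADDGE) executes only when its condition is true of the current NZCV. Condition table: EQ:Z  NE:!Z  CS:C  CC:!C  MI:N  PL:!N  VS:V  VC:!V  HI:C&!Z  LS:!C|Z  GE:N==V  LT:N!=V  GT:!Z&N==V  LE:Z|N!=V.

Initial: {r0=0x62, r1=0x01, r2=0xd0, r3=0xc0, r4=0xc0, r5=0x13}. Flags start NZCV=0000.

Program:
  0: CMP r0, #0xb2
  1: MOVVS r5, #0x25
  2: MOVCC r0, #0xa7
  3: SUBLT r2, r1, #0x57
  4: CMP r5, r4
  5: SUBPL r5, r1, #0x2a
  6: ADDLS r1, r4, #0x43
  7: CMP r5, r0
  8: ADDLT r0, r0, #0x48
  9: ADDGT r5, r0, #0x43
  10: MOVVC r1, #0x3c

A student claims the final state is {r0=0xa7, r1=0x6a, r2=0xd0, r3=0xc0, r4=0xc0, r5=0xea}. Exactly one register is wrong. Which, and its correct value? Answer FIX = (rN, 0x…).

FIX = (r1, 0x3c)

[0] flags=1001 → (cmp)
[1] flags=1001 VS?T → r5=0x25
[2] flags=1001 CC?T → r0=0xa7
[3] flags=1001 LT?F → skip
[4] flags=0000 → (cmp)
[5] flags=0000 PL?T → r5=0xd7
[6] flags=0000 LS?T → r1=0x03
[7] flags=0010 → (cmp)
[8] flags=0010 LT?F → skip
[9] flags=0010 GT?T → r5=0xea
[10] flags=0010 VC?T → r1=0x3c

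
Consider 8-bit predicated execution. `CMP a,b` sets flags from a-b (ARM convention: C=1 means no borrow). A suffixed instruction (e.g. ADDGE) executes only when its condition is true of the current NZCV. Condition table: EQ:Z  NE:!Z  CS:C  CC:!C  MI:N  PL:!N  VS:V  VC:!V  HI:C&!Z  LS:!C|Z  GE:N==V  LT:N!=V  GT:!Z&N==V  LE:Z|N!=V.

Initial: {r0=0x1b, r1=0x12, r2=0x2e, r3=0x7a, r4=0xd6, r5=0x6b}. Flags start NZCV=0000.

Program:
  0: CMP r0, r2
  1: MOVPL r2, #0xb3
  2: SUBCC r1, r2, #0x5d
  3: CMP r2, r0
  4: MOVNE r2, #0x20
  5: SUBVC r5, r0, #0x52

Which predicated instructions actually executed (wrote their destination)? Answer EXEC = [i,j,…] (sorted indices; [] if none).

0: ✓ CMP  NZCV=1000
1: · MOVPL
2: ✓ SUBCC  r1←0xd1
3: ✓ CMP  NZCV=0010
4: ✓ MOVNE  r2←0x20
5: ✓ SUBVC  r5←0xc9

EXEC = [2,4,5]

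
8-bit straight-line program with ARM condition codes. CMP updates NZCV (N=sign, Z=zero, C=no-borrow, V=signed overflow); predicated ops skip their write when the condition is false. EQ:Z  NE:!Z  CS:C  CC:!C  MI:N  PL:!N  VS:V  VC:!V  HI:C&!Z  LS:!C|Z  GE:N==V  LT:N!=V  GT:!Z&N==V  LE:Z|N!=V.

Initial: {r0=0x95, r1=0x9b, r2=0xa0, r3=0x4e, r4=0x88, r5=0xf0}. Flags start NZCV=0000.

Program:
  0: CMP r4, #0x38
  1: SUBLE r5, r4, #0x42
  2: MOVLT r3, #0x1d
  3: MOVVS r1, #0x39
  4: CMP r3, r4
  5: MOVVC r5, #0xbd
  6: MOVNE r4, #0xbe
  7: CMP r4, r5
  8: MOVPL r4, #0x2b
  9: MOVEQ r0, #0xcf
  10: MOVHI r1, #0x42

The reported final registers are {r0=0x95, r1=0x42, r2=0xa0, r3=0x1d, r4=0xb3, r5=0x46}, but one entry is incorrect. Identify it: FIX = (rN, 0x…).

FIX = (r4, 0x2b)

0: ✓ CMP  NZCV=0011
1: ✓ SUBLE  r5←0x46
2: ✓ MOVLT  r3←0x1d
3: ✓ MOVVS  r1←0x39
4: ✓ CMP  NZCV=1001
5: · MOVVC
6: ✓ MOVNE  r4←0xbe
7: ✓ CMP  NZCV=0011
8: ✓ MOVPL  r4←0x2b
9: · MOVEQ
10: ✓ MOVHI  r1←0x42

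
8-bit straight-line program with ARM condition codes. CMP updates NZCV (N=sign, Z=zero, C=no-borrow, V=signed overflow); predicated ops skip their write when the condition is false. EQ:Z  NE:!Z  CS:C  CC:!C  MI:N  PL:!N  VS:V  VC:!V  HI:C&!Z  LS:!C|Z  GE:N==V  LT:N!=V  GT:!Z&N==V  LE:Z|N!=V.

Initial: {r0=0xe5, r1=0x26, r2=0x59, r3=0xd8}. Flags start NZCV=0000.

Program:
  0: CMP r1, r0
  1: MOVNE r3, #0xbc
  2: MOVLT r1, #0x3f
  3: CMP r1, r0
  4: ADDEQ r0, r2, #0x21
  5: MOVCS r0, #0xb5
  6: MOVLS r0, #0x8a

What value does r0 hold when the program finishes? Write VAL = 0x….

[0] flags=0000 → (cmp)
[1] flags=0000 NE?T → r3=0xbc
[2] flags=0000 LT?F → skip
[3] flags=0000 → (cmp)
[4] flags=0000 EQ?F → skip
[5] flags=0000 CS?F → skip
[6] flags=0000 LS?T → r0=0x8a

VAL = 0x8a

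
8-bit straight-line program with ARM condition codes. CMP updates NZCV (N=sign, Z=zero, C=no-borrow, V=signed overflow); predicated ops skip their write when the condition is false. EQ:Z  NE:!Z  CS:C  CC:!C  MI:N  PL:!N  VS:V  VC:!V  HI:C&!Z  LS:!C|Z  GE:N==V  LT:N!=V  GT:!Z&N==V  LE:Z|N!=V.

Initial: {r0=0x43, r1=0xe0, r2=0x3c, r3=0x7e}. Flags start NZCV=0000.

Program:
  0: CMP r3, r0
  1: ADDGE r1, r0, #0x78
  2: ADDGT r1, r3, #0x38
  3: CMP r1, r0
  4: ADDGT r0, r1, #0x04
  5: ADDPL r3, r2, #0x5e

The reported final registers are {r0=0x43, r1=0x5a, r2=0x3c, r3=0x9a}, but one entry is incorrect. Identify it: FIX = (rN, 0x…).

0: ✓ CMP  NZCV=0010
1: ✓ ADDGE  r1←0xbb
2: ✓ ADDGT  r1←0xb6
3: ✓ CMP  NZCV=0011
4: · ADDGT
5: ✓ ADDPL  r3←0x9a

FIX = (r1, 0xb6)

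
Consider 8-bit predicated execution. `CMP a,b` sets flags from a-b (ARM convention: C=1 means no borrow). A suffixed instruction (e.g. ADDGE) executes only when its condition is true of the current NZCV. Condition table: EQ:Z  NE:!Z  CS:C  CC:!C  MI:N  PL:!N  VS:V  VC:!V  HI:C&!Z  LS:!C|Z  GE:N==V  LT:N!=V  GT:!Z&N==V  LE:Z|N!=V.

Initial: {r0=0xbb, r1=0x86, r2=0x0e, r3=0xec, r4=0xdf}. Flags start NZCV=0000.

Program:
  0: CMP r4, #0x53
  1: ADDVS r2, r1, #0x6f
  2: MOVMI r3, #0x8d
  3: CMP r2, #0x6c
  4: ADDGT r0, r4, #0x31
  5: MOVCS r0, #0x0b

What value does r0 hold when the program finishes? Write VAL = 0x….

VAL = 0xbb

0: ✓ CMP  NZCV=1010
1: · ADDVS
2: ✓ MOVMI  r3←0x8d
3: ✓ CMP  NZCV=1000
4: · ADDGT
5: · MOVCS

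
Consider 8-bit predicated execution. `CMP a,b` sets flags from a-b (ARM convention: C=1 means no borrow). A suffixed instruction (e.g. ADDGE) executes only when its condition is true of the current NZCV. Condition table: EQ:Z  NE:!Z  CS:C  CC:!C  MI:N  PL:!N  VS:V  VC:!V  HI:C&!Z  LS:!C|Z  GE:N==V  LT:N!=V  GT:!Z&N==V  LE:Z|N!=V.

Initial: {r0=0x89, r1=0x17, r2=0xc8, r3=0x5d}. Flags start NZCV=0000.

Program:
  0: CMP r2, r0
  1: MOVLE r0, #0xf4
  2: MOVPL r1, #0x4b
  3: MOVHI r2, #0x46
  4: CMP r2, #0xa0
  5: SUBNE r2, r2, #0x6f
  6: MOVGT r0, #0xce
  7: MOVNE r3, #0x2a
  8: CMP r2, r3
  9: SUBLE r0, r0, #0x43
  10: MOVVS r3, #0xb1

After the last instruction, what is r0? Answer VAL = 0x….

VAL = 0x8b

[0] flags=0010 → (cmp)
[1] flags=0010 LE?F → skip
[2] flags=0010 PL?T → r1=0x4b
[3] flags=0010 HI?T → r2=0x46
[4] flags=1001 → (cmp)
[5] flags=1001 NE?T → r2=0xd7
[6] flags=1001 GT?T → r0=0xce
[7] flags=1001 NE?T → r3=0x2a
[8] flags=1010 → (cmp)
[9] flags=1010 LE?T → r0=0x8b
[10] flags=1010 VS?F → skip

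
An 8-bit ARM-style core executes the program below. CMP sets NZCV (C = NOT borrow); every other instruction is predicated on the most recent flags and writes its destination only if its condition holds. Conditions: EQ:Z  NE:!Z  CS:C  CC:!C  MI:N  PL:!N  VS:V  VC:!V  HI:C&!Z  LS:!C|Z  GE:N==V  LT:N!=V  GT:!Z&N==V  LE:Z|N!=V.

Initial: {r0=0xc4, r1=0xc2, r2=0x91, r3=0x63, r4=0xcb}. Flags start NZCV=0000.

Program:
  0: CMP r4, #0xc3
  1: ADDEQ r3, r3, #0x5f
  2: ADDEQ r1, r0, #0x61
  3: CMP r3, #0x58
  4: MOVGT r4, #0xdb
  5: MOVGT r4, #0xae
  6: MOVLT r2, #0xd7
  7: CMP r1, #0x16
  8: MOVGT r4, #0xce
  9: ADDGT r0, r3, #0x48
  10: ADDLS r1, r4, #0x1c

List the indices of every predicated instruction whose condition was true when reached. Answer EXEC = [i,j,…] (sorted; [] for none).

0: ✓ CMP  NZCV=0010
1: · ADDEQ
2: · ADDEQ
3: ✓ CMP  NZCV=0010
4: ✓ MOVGT  r4←0xdb
5: ✓ MOVGT  r4←0xae
6: · MOVLT
7: ✓ CMP  NZCV=1010
8: · MOVGT
9: · ADDGT
10: · ADDLS

EXEC = [4,5]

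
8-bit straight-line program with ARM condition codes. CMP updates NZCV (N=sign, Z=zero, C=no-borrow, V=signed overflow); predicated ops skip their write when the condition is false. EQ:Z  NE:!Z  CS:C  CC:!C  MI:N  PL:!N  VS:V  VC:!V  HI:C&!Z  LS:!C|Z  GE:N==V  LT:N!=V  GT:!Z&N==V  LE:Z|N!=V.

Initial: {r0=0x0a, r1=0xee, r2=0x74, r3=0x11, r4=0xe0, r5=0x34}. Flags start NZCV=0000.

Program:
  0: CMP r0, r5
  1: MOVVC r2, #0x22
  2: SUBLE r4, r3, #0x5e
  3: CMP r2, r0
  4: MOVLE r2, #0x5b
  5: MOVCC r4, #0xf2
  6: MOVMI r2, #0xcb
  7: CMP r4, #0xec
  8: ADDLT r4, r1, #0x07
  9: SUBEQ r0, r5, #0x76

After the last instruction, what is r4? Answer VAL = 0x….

VAL = 0xf5

[0] flags=1000 → (cmp)
[1] flags=1000 VC?T → r2=0x22
[2] flags=1000 LE?T → r4=0xb3
[3] flags=0010 → (cmp)
[4] flags=0010 LE?F → skip
[5] flags=0010 CC?F → skip
[6] flags=0010 MI?F → skip
[7] flags=1000 → (cmp)
[8] flags=1000 LT?T → r4=0xf5
[9] flags=1000 EQ?F → skip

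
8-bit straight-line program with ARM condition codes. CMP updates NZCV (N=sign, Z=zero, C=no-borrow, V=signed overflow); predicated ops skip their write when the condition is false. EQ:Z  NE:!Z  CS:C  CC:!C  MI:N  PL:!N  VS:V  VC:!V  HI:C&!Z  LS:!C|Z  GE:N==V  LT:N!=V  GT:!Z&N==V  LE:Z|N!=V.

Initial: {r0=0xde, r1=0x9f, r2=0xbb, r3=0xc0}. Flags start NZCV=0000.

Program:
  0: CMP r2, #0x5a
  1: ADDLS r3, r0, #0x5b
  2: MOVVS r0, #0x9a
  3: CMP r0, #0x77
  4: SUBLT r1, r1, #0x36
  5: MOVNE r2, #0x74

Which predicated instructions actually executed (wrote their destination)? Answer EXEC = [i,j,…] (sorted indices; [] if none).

EXEC = [2,4,5]

[0] flags=0011 → (cmp)
[1] flags=0011 LS?F → skip
[2] flags=0011 VS?T → r0=0x9a
[3] flags=0011 → (cmp)
[4] flags=0011 LT?T → r1=0x69
[5] flags=0011 NE?T → r2=0x74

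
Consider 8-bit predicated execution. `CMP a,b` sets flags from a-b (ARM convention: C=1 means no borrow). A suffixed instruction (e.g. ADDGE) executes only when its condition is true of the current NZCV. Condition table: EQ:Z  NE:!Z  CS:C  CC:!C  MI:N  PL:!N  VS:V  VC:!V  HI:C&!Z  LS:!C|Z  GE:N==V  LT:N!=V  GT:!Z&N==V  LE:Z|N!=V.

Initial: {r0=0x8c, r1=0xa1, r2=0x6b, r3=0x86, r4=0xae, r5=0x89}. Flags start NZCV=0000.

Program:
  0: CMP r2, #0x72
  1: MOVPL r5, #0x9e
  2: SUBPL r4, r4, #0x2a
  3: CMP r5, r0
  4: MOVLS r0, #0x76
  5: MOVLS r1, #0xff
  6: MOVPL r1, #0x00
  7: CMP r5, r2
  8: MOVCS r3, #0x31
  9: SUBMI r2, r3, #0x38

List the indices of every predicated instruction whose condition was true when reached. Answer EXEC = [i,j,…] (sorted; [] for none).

EXEC = [4,5,8]

0: ✓ CMP  NZCV=1000
1: · MOVPL
2: · SUBPL
3: ✓ CMP  NZCV=1000
4: ✓ MOVLS  r0←0x76
5: ✓ MOVLS  r1←0xff
6: · MOVPL
7: ✓ CMP  NZCV=0011
8: ✓ MOVCS  r3←0x31
9: · SUBMI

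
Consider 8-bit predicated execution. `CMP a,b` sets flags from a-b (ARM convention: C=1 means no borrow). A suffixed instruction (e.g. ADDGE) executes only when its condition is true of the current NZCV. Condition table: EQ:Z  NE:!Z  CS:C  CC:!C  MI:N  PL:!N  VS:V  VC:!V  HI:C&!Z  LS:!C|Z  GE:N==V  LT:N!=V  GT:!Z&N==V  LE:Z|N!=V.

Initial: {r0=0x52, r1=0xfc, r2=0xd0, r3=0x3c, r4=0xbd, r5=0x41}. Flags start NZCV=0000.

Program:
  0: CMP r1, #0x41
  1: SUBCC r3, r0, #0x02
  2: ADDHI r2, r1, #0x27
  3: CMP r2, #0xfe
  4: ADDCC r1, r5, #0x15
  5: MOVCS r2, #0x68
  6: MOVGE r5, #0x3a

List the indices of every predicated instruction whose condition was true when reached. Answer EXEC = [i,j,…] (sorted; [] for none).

0: ✓ CMP  NZCV=1010
1: · SUBCC
2: ✓ ADDHI  r2←0x23
3: ✓ CMP  NZCV=0000
4: ✓ ADDCC  r1←0x56
5: · MOVCS
6: ✓ MOVGE  r5←0x3a

EXEC = [2,4,6]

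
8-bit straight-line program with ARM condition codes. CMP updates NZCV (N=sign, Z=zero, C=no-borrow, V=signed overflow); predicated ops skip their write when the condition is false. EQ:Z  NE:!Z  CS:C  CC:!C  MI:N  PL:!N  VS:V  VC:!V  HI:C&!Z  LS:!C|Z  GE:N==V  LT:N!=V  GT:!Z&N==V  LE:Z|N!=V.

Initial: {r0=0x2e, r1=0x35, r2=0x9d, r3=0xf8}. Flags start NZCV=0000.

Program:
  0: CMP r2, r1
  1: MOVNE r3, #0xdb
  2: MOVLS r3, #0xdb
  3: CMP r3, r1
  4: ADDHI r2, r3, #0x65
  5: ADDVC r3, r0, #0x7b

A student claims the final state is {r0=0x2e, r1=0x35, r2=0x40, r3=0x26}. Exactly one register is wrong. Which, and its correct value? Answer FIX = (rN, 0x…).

0: ✓ CMP  NZCV=0011
1: ✓ MOVNE  r3←0xdb
2: · MOVLS
3: ✓ CMP  NZCV=1010
4: ✓ ADDHI  r2←0x40
5: ✓ ADDVC  r3←0xa9

FIX = (r3, 0xa9)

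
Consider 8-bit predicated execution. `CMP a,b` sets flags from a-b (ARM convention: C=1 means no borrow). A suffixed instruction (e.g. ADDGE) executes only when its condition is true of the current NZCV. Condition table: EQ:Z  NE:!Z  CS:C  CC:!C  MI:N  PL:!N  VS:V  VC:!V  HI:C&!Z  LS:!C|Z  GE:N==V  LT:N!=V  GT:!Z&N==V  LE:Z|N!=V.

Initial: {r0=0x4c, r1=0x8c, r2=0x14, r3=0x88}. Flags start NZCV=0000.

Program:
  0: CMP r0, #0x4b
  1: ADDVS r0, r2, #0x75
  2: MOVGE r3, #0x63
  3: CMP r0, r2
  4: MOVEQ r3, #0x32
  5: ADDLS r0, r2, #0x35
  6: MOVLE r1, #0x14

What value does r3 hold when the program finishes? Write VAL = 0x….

0: ✓ CMP  NZCV=0010
1: · ADDVS
2: ✓ MOVGE  r3←0x63
3: ✓ CMP  NZCV=0010
4: · MOVEQ
5: · ADDLS
6: · MOVLE

VAL = 0x63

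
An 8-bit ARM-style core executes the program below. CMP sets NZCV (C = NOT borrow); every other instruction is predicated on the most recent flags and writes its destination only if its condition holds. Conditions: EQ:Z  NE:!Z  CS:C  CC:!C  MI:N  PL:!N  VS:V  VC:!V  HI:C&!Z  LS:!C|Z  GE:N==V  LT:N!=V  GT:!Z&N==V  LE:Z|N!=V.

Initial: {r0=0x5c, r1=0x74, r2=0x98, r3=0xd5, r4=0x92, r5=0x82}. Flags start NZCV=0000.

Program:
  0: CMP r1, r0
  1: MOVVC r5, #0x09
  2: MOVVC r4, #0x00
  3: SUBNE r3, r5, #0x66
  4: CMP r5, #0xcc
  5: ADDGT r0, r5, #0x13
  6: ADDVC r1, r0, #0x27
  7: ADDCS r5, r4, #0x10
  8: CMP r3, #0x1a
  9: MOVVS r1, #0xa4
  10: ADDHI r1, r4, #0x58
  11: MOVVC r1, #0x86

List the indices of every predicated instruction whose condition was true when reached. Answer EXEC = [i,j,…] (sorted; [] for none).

EXEC = [1,2,3,5,6,10,11]

0: ✓ CMP  NZCV=0010
1: ✓ MOVVC  r5←0x09
2: ✓ MOVVC  r4←0x00
3: ✓ SUBNE  r3←0xa3
4: ✓ CMP  NZCV=0000
5: ✓ ADDGT  r0←0x1c
6: ✓ ADDVC  r1←0x43
7: · ADDCS
8: ✓ CMP  NZCV=1010
9: · MOVVS
10: ✓ ADDHI  r1←0x58
11: ✓ MOVVC  r1←0x86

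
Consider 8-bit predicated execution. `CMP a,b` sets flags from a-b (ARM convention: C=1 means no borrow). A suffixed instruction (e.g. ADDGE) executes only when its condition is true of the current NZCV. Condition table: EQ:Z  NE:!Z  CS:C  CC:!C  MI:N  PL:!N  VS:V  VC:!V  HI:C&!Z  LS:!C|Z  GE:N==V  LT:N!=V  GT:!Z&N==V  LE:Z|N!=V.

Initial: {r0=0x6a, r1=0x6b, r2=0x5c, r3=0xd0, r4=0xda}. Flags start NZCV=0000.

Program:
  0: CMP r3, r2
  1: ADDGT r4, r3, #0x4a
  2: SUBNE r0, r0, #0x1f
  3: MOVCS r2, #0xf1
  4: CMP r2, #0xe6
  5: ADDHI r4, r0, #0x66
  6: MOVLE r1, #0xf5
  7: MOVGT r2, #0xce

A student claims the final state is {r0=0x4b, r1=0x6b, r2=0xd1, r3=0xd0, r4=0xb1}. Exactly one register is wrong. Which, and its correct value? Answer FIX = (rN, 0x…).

[0] flags=0011 → (cmp)
[1] flags=0011 GT?F → skip
[2] flags=0011 NE?T → r0=0x4b
[3] flags=0011 CS?T → r2=0xf1
[4] flags=0010 → (cmp)
[5] flags=0010 HI?T → r4=0xb1
[6] flags=0010 LE?F → skip
[7] flags=0010 GT?T → r2=0xce

FIX = (r2, 0xce)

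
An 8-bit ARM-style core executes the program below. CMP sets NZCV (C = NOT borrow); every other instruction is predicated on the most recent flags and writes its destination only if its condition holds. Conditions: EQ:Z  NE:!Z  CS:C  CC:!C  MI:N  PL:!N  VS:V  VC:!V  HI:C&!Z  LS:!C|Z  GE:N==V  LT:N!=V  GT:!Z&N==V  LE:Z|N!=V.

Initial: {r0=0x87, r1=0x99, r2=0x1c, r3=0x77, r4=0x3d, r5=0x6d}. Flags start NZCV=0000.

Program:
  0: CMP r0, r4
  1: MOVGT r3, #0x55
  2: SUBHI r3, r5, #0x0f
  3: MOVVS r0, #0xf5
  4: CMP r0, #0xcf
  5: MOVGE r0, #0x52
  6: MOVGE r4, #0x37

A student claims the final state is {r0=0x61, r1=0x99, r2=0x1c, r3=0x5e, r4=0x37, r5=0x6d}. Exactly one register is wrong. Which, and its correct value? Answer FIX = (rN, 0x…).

[0] flags=0011 → (cmp)
[1] flags=0011 GT?F → skip
[2] flags=0011 HI?T → r3=0x5e
[3] flags=0011 VS?T → r0=0xf5
[4] flags=0010 → (cmp)
[5] flags=0010 GE?T → r0=0x52
[6] flags=0010 GE?T → r4=0x37

FIX = (r0, 0x52)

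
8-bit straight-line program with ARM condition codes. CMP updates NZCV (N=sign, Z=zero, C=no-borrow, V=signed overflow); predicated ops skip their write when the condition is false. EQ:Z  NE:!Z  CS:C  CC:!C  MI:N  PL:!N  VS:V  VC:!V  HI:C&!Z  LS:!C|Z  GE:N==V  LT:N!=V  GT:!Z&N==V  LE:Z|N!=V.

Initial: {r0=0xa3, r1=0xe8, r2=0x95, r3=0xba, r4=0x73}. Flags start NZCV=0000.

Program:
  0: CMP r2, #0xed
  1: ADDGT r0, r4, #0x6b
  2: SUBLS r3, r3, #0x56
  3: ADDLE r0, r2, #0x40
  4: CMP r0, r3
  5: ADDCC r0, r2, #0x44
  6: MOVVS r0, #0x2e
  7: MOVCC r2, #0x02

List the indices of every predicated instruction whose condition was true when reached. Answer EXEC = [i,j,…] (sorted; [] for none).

0: ✓ CMP  NZCV=1000
1: · ADDGT
2: ✓ SUBLS  r3←0x64
3: ✓ ADDLE  r0←0xd5
4: ✓ CMP  NZCV=0011
5: · ADDCC
6: ✓ MOVVS  r0←0x2e
7: · MOVCC

EXEC = [2,3,6]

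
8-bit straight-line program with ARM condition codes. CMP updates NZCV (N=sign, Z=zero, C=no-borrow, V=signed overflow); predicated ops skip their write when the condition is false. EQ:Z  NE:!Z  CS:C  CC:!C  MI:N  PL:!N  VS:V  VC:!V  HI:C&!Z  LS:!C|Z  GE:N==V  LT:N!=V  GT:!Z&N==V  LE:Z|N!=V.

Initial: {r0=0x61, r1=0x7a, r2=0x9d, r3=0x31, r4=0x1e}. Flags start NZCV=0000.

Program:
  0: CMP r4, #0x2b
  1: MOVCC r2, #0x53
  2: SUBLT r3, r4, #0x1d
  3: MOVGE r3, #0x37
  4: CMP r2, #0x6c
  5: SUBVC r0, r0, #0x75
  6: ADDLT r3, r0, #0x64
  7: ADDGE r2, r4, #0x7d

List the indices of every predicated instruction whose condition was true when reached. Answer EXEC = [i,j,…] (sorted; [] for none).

0: ✓ CMP  NZCV=1000
1: ✓ MOVCC  r2←0x53
2: ✓ SUBLT  r3←0x01
3: · MOVGE
4: ✓ CMP  NZCV=1000
5: ✓ SUBVC  r0←0xec
6: ✓ ADDLT  r3←0x50
7: · ADDGE

EXEC = [1,2,5,6]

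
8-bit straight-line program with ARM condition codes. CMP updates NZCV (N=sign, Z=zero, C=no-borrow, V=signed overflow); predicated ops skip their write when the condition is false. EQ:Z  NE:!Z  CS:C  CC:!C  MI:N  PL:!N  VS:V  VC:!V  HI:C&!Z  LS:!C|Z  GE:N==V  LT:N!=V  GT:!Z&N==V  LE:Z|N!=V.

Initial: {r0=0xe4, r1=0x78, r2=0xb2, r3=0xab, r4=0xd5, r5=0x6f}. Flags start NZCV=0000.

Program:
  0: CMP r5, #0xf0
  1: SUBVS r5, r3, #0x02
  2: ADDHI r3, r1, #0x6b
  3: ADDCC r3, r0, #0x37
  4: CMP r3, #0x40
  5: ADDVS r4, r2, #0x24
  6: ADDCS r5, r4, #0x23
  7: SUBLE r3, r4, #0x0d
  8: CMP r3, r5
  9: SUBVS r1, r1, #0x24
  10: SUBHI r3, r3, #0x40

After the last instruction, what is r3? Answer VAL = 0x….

[0] flags=0000 → (cmp)
[1] flags=0000 VS?F → skip
[2] flags=0000 HI?F → skip
[3] flags=0000 CC?T → r3=0x1b
[4] flags=1000 → (cmp)
[5] flags=1000 VS?F → skip
[6] flags=1000 CS?F → skip
[7] flags=1000 LE?T → r3=0xc8
[8] flags=0011 → (cmp)
[9] flags=0011 VS?T → r1=0x54
[10] flags=0011 HI?T → r3=0x88

VAL = 0x88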